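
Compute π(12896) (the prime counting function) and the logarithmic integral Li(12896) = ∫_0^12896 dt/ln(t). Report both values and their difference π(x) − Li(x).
π(12896) = 1534;  Li(12896) ≈ 1556.12;  π(x) − Li(x) ≈ -22.12.

Direct count of primes ≤ 12896 gives π(12896) = 1534. Numerical evaluation of the logarithmic integral gives Li(12896) ≈ 1556.12. The difference π(x) − Li(x) ≈ -22.12 is typically negative for small/moderate x (Li(x) overestimates), though Littlewood's theorem shows this sign changes infinitely often.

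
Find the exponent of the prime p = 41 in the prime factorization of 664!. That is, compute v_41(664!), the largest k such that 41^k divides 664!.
v_41(664!) = 16

Legendre's formula: v_p(n!) = Σ_{k ≥ 1} ⌊n / p^k⌋. For p = 41, n = 664, the terms are:
  ⌊664/41^1⌋ = ⌊664/41⌋ = 16
(the next term ⌊664/41^2⌋ = 0, terminating the sum). Summing: v_41(664!) = 16 = 16.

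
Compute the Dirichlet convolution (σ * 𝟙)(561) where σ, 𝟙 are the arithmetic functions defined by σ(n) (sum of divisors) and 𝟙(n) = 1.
(σ * 𝟙)(561) = 1235

Divisors of 561: [1, 3, 11, 17, 33, 51, 187, 561]. For each d | 561:
  d = 1: σ(1) · 𝟙(561/1) = 1 · 1 = 1
  d = 3: σ(3) · 𝟙(561/3) = 4 · 1 = 4
  d = 11: σ(11) · 𝟙(561/11) = 12 · 1 = 12
  d = 17: σ(17) · 𝟙(561/17) = 18 · 1 = 18
  d = 33: σ(33) · 𝟙(561/33) = 48 · 1 = 48
  d = 51: σ(51) · 𝟙(561/51) = 72 · 1 = 72
  d = 187: σ(187) · 𝟙(561/187) = 216 · 1 = 216
  d = 561: σ(561) · 𝟙(561/561) = 864 · 1 = 864
Summing: (σ * 𝟙)(561) = 1 + 4 + 12 + 18 + 48 + 72 + 216 + 864 = 1235.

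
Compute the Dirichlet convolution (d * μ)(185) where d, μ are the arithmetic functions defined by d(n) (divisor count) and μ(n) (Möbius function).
(d * μ)(185) = 1

Divisors of 185: [1, 5, 37, 185]. For each d | 185:
  d = 1: d(1) · μ(185/1) = 1 · 1 = 1
  d = 5: d(5) · μ(185/5) = 2 · -1 = -2
  d = 37: d(37) · μ(185/37) = 2 · -1 = -2
  d = 185: d(185) · μ(185/185) = 4 · 1 = 4
Summing: (d * μ)(185) = 1 + -2 + -2 + 4 = 1.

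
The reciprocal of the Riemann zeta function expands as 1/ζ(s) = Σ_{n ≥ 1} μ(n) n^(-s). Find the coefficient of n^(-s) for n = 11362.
μ(11362) = 1

Factor n = 11362 = 2 · 13 · 19 · 23. μ(n) = 0 if any exponent ≥ 2 (not squarefree); otherwise μ(n) = (−1)^{ω(n)} where ω(n) is the number of distinct prime factors. Applying: μ(11362) = 1.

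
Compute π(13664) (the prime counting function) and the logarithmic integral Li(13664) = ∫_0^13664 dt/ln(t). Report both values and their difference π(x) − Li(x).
π(13664) = 1613;  Li(13664) ≈ 1637.02;  π(x) − Li(x) ≈ -24.02.

Direct count of primes ≤ 13664 gives π(13664) = 1613. Numerical evaluation of the logarithmic integral gives Li(13664) ≈ 1637.02. The difference π(x) − Li(x) ≈ -24.02 is typically negative for small/moderate x (Li(x) overestimates), though Littlewood's theorem shows this sign changes infinitely often.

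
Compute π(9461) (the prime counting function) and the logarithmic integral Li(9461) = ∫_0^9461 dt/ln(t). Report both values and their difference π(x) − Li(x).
π(9461) = 1171;  Li(9461) ≈ 1187.44;  π(x) − Li(x) ≈ -16.44.

Direct count of primes ≤ 9461 gives π(9461) = 1171. Numerical evaluation of the logarithmic integral gives Li(9461) ≈ 1187.44. The difference π(x) − Li(x) ≈ -16.44 is typically negative for small/moderate x (Li(x) overestimates), though Littlewood's theorem shows this sign changes infinitely often.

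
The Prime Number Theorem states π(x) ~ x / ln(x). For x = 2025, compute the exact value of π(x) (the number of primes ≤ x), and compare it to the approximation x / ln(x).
π(2025) = 306;  x/ln(x) ≈ 265.98;  relative error ≈ 13.08%.

Directly count primes up to 2025: π(2025) = 306. The PNT approximation gives 2025/ln(2025) ≈ 2025/7.61332 ≈ 265.98. Relative error (π(x) − x/ln(x)) / π(x) ≈ 13.08%; the approximation is known to undercount slightly (Li(x) is a better estimate).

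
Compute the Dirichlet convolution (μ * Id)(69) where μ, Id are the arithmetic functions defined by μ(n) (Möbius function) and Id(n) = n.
(μ * Id)(69) = 44

Divisors of 69: [1, 3, 23, 69]. For each d | 69:
  d = 1: μ(1) · Id(69/1) = 1 · 69 = 69
  d = 3: μ(3) · Id(69/3) = -1 · 23 = -23
  d = 23: μ(23) · Id(69/23) = -1 · 3 = -3
  d = 69: μ(69) · Id(69/69) = 1 · 1 = 1
Summing: (μ * Id)(69) = 69 + -23 + -3 + 1 = 44.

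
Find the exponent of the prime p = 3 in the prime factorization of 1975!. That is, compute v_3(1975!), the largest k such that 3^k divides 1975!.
v_3(1975!) = 984

Legendre's formula: v_p(n!) = Σ_{k ≥ 1} ⌊n / p^k⌋. For p = 3, n = 1975, the terms are:
  ⌊1975/3^1⌋ = ⌊1975/3⌋ = 658
  ⌊1975/3^2⌋ = ⌊1975/9⌋ = 219
  ⌊1975/3^3⌋ = ⌊1975/27⌋ = 73
  ⌊1975/3^4⌋ = ⌊1975/81⌋ = 24
  ⌊1975/3^5⌋ = ⌊1975/243⌋ = 8
  ⌊1975/3^6⌋ = ⌊1975/729⌋ = 2
(the next term ⌊1975/3^7⌋ = 0, terminating the sum). Summing: v_3(1975!) = 658 + 219 + 73 + 24 + 8 + 2 = 984.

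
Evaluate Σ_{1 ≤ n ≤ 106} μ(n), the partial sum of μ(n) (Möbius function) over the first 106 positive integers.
Σ_{n ≤ 106} μ(n) = -2

Compute μ(n) for each 1 ≤ n ≤ 106: μ(1) = 1, μ(2) = -1, μ(3) = -1, μ(4) = 0, μ(5) = -1, μ(6) = 1, μ(7) = -1, μ(8) = 0, μ(9) = 0, μ(10) = 1, μ(11) = -1, μ(12) = 0, μ(13) = -1, μ(14) = 1, μ(15) = 1, μ(16) = 0, μ(17) = -1, μ(18) = 0, μ(19) = -1, μ(20) = 0, μ(21) = 1, μ(22) = 1, μ(23) = -1, μ(24) = 0, μ(25) = 0, μ(26) = 1, μ(27) = 0, μ(28) = 0, μ(29) = -1, μ(30) = -1, μ(31) = -1, μ(32) = 0, μ(33) = 1, μ(34) = 1, μ(35) = 1, μ(36) = 0, μ(37) = -1, μ(38) = 1, μ(39) = 1, μ(40) = 0, μ(41) = -1, μ(42) = -1, μ(43) = -1, μ(44) = 0, μ(45) = 0, μ(46) = 1, μ(47) = -1, μ(48) = 0, μ(49) = 0, μ(50) = 0, μ(51) = 1, μ(52) = 0, μ(53) = -1, μ(54) = 0, μ(55) = 1, μ(56) = 0, μ(57) = 1, μ(58) = 1, μ(59) = -1, μ(60) = 0, μ(61) = -1, μ(62) = 1, μ(63) = 0, μ(64) = 0, μ(65) = 1, μ(66) = -1, μ(67) = -1, μ(68) = 0, μ(69) = 1, μ(70) = -1, μ(71) = -1, μ(72) = 0, μ(73) = -1, μ(74) = 1, μ(75) = 0, μ(76) = 0, μ(77) = 1, μ(78) = -1, μ(79) = -1, μ(80) = 0, μ(81) = 0, μ(82) = 1, μ(83) = -1, μ(84) = 0, μ(85) = 1, μ(86) = 1, μ(87) = 1, μ(88) = 0, μ(89) = -1, μ(90) = 0, μ(91) = 1, μ(92) = 0, μ(93) = 1, μ(94) = 1, μ(95) = 1, μ(96) = 0, μ(97) = -1, μ(98) = 0, μ(99) = 0, μ(100) = 0, μ(101) = -1, μ(102) = -1, μ(103) = -1, μ(104) = 0, μ(105) = -1, μ(106) = 1. Summing all 106 values: -2. (Mertens function M(x) = Σ_{n ≤ x} μ(n); on average M(x) should be small (PNT ⟺ M(x) = o(x)).)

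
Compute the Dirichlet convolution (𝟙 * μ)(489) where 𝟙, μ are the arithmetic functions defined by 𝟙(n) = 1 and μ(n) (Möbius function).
(𝟙 * μ)(489) = 0

Divisors of 489: [1, 3, 163, 489]. For each d | 489:
  d = 1: 𝟙(1) · μ(489/1) = 1 · 1 = 1
  d = 3: 𝟙(3) · μ(489/3) = 1 · -1 = -1
  d = 163: 𝟙(163) · μ(489/163) = 1 · -1 = -1
  d = 489: 𝟙(489) · μ(489/489) = 1 · 1 = 1
Summing: (𝟙 * μ)(489) = 1 + -1 + -1 + 1 = 0.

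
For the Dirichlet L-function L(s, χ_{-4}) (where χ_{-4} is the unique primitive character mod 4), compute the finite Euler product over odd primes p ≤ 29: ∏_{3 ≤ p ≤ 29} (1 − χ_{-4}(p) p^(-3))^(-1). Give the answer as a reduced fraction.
∏ = 332738560088645051275/343395528292159193088

The odd primes p ≤ 29 are [3, 5, 7, 11, 13, 17, 19, 23, 29]. For each, χ(p) = 1 if p ≡ 1 mod 4, χ(p) = −1 if p ≡ 3 mod 4. Taking (1 − χ(p)/p^3)^(-1) = p^3/(p^3 − χ(p)): (1 − (-1)/3^3)^(-1) · (1 − (1)/5^3)^(-1) · (1 − (-1)/7^3)^(-1) · (1 − (-1)/11^3)^(-1) · (1 − (1)/13^3)^(-1) · (1 − (1)/17^3)^(-1) · (1 − (-1)/19^3)^(-1) · (1 − (-1)/23^3)^(-1) · (1 − (1)/29^3)^(-1) = 332738560088645051275/343395528292159193088.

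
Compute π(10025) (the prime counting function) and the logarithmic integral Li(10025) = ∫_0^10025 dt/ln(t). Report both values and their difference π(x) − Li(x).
π(10025) = 1231;  Li(10025) ≈ 1248.85;  π(x) − Li(x) ≈ -17.85.

Direct count of primes ≤ 10025 gives π(10025) = 1231. Numerical evaluation of the logarithmic integral gives Li(10025) ≈ 1248.85. The difference π(x) − Li(x) ≈ -17.85 is typically negative for small/moderate x (Li(x) overestimates), though Littlewood's theorem shows this sign changes infinitely often.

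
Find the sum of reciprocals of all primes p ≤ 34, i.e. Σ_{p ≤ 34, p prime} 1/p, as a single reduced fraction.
Σ 1/p = 314016924901/200560490130

π(34) = 11, so the primes ≤ 34 are [2, 3, 5, 7, 11, 13, 17, 19, 23, 29, 31]. Summing 1/p over these primes: 314016924901/200560490130 ≈ 1.5657. Mertens estimate ln ln(34) + 0.2615 ≈ 1.5218.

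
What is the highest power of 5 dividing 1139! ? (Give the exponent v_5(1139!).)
v_5(1139!) = 282

Legendre's formula: v_p(n!) = Σ_{k ≥ 1} ⌊n / p^k⌋. For p = 5, n = 1139, the terms are:
  ⌊1139/5^1⌋ = ⌊1139/5⌋ = 227
  ⌊1139/5^2⌋ = ⌊1139/25⌋ = 45
  ⌊1139/5^3⌋ = ⌊1139/125⌋ = 9
  ⌊1139/5^4⌋ = ⌊1139/625⌋ = 1
(the next term ⌊1139/5^5⌋ = 0, terminating the sum). Summing: v_5(1139!) = 227 + 45 + 9 + 1 = 282.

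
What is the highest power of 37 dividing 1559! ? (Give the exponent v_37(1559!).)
v_37(1559!) = 43

Legendre's formula: v_p(n!) = Σ_{k ≥ 1} ⌊n / p^k⌋. For p = 37, n = 1559, the terms are:
  ⌊1559/37^1⌋ = ⌊1559/37⌋ = 42
  ⌊1559/37^2⌋ = ⌊1559/1369⌋ = 1
(the next term ⌊1559/37^3⌋ = 0, terminating the sum). Summing: v_37(1559!) = 42 + 1 = 43.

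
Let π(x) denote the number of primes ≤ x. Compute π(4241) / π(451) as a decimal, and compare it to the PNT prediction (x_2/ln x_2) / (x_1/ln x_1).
π(4241)/π(451) = 581/87 ≈ 6.6782;  PNT prediction ≈ 6.8805.

π(451) = 87 and π(4241) = 581, so π(4241)/π(451) ≈ 6.6782. The PNT-predicted ratio is (4241/ln(4241)) / (451/ln(451)) ≈ 6.8805. The two agree to within a few percent, as expected.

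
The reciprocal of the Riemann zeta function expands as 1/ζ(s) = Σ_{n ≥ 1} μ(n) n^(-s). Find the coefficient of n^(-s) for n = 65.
μ(65) = 1

Factor n = 65 = 5 · 13. μ(n) = 0 if any exponent ≥ 2 (not squarefree); otherwise μ(n) = (−1)^{ω(n)} where ω(n) is the number of distinct prime factors. Applying: μ(65) = 1.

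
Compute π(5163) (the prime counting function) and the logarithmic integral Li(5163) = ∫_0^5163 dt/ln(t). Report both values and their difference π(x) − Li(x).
π(5163) = 687;  Li(5163) ≈ 703.38;  π(x) − Li(x) ≈ -16.38.

Direct count of primes ≤ 5163 gives π(5163) = 687. Numerical evaluation of the logarithmic integral gives Li(5163) ≈ 703.38. The difference π(x) − Li(x) ≈ -16.38 is typically negative for small/moderate x (Li(x) overestimates), though Littlewood's theorem shows this sign changes infinitely often.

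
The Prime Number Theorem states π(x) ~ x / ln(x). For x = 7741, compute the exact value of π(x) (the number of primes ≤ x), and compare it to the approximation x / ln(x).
π(7741) = 982;  x/ln(x) ≈ 864.50;  relative error ≈ 11.97%.

Directly count primes up to 7741: π(7741) = 982. The PNT approximation gives 7741/ln(7741) ≈ 7741/8.95429 ≈ 864.50. Relative error (π(x) − x/ln(x)) / π(x) ≈ 11.97%; the approximation is known to undercount slightly (Li(x) is a better estimate).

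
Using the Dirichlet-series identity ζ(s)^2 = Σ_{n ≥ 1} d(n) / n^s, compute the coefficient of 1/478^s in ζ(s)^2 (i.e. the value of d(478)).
d(478) = 4

ζ(s)^2 = (Σ 1/m^s)(Σ 1/k^s). The coefficient of 1/n^s in the product is the number of ordered pairs (m, k) with mk = n, which equals d(n). For n = 478, divisors are [1, 2, 239, 478], so d(478) = 4.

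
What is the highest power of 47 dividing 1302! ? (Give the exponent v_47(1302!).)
v_47(1302!) = 27

Legendre's formula: v_p(n!) = Σ_{k ≥ 1} ⌊n / p^k⌋. For p = 47, n = 1302, the terms are:
  ⌊1302/47^1⌋ = ⌊1302/47⌋ = 27
(the next term ⌊1302/47^2⌋ = 0, terminating the sum). Summing: v_47(1302!) = 27 = 27.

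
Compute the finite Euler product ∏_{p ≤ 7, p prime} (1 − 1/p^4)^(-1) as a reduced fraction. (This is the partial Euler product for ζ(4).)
∏ = 7203/6656

The primes p ≤ 7 are [2, 3, 5, 7]. For each prime, (1 − 1/p^4)^(-1) = p^4 / (p^4 − 1). The product is (1 − 1/2^4)^(-1), (1 − 1/3^4)^(-1), (1 − 1/5^4)^(-1), (1 − 1/7^4)^(-1) = ∏ p^4 / (p^4 − 1) = 7203/6656.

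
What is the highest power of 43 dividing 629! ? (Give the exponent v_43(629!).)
v_43(629!) = 14

Legendre's formula: v_p(n!) = Σ_{k ≥ 1} ⌊n / p^k⌋. For p = 43, n = 629, the terms are:
  ⌊629/43^1⌋ = ⌊629/43⌋ = 14
(the next term ⌊629/43^2⌋ = 0, terminating the sum). Summing: v_43(629!) = 14 = 14.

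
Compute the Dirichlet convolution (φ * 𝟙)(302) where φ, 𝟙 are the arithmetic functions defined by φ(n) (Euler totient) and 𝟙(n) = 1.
(φ * 𝟙)(302) = 302

Divisors of 302: [1, 2, 151, 302]. For each d | 302:
  d = 1: φ(1) · 𝟙(302/1) = 1 · 1 = 1
  d = 2: φ(2) · 𝟙(302/2) = 1 · 1 = 1
  d = 151: φ(151) · 𝟙(302/151) = 150 · 1 = 150
  d = 302: φ(302) · 𝟙(302/302) = 150 · 1 = 150
Summing: (φ * 𝟙)(302) = 1 + 1 + 150 + 150 = 302.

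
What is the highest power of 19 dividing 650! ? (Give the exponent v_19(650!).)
v_19(650!) = 35

Legendre's formula: v_p(n!) = Σ_{k ≥ 1} ⌊n / p^k⌋. For p = 19, n = 650, the terms are:
  ⌊650/19^1⌋ = ⌊650/19⌋ = 34
  ⌊650/19^2⌋ = ⌊650/361⌋ = 1
(the next term ⌊650/19^3⌋ = 0, terminating the sum). Summing: v_19(650!) = 34 + 1 = 35.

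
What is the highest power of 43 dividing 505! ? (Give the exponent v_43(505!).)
v_43(505!) = 11

Legendre's formula: v_p(n!) = Σ_{k ≥ 1} ⌊n / p^k⌋. For p = 43, n = 505, the terms are:
  ⌊505/43^1⌋ = ⌊505/43⌋ = 11
(the next term ⌊505/43^2⌋ = 0, terminating the sum). Summing: v_43(505!) = 11 = 11.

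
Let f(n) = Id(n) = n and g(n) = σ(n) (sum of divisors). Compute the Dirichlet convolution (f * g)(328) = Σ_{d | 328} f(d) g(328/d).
(Id * σ)(328) = 4067

Divisors of 328: [1, 2, 4, 8, 41, 82, 164, 328]. For each d | 328:
  d = 1: Id(1) · σ(328/1) = 1 · 630 = 630
  d = 2: Id(2) · σ(328/2) = 2 · 294 = 588
  d = 4: Id(4) · σ(328/4) = 4 · 126 = 504
  d = 8: Id(8) · σ(328/8) = 8 · 42 = 336
  d = 41: Id(41) · σ(328/41) = 41 · 15 = 615
  d = 82: Id(82) · σ(328/82) = 82 · 7 = 574
  d = 164: Id(164) · σ(328/164) = 164 · 3 = 492
  d = 328: Id(328) · σ(328/328) = 328 · 1 = 328
Summing: (Id * σ)(328) = 630 + 588 + 504 + 336 + 615 + 574 + 492 + 328 = 4067.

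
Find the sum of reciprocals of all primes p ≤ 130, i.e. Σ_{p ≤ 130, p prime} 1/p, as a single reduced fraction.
Σ 1/p = 7457575819106455685806801283735357697478405891621/4014476939333036189094441199026045136645885247730

π(130) = 31, so the primes ≤ 130 are [2, 3, 5, 7, 11, 13, 17, 19, 23, 29, 31, 37, 41, 43, 47, 53, 59, 61, 67, 71, 73, 79, 83, 89, 97, 101, 103, 107, 109, 113, 127]. Summing 1/p over these primes: 7457575819106455685806801283735357697478405891621/4014476939333036189094441199026045136645885247730 ≈ 1.8577. Mertens estimate ln ln(130) + 0.2615 ≈ 1.8441.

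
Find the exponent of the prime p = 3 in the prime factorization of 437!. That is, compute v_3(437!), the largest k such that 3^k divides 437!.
v_3(437!) = 215

Legendre's formula: v_p(n!) = Σ_{k ≥ 1} ⌊n / p^k⌋. For p = 3, n = 437, the terms are:
  ⌊437/3^1⌋ = ⌊437/3⌋ = 145
  ⌊437/3^2⌋ = ⌊437/9⌋ = 48
  ⌊437/3^3⌋ = ⌊437/27⌋ = 16
  ⌊437/3^4⌋ = ⌊437/81⌋ = 5
  ⌊437/3^5⌋ = ⌊437/243⌋ = 1
(the next term ⌊437/3^6⌋ = 0, terminating the sum). Summing: v_3(437!) = 145 + 48 + 16 + 5 + 1 = 215.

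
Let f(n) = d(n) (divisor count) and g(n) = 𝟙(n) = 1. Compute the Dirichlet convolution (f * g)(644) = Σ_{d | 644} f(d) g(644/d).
(d * 𝟙)(644) = 54

Divisors of 644: [1, 2, 4, 7, 14, 23, 28, 46, 92, 161, 322, 644]. For each d | 644:
  d = 1: d(1) · 𝟙(644/1) = 1 · 1 = 1
  d = 2: d(2) · 𝟙(644/2) = 2 · 1 = 2
  d = 4: d(4) · 𝟙(644/4) = 3 · 1 = 3
  d = 7: d(7) · 𝟙(644/7) = 2 · 1 = 2
  d = 14: d(14) · 𝟙(644/14) = 4 · 1 = 4
  d = 23: d(23) · 𝟙(644/23) = 2 · 1 = 2
  d = 28: d(28) · 𝟙(644/28) = 6 · 1 = 6
  d = 46: d(46) · 𝟙(644/46) = 4 · 1 = 4
  d = 92: d(92) · 𝟙(644/92) = 6 · 1 = 6
  d = 161: d(161) · 𝟙(644/161) = 4 · 1 = 4
  d = 322: d(322) · 𝟙(644/322) = 8 · 1 = 8
  d = 644: d(644) · 𝟙(644/644) = 12 · 1 = 12
Summing: (d * 𝟙)(644) = 1 + 2 + 3 + 2 + 4 + 2 + 6 + 4 + 6 + 4 + 8 + 12 = 54.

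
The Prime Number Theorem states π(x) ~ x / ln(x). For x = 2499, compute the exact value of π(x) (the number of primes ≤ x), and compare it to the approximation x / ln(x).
π(2499) = 367;  x/ln(x) ≈ 319.42;  relative error ≈ 12.97%.

Directly count primes up to 2499: π(2499) = 367. The PNT approximation gives 2499/ln(2499) ≈ 2499/7.82365 ≈ 319.42. Relative error (π(x) − x/ln(x)) / π(x) ≈ 12.97%; the approximation is known to undercount slightly (Li(x) is a better estimate).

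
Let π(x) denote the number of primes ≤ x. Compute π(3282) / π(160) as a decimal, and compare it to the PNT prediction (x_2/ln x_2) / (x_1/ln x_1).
π(3282)/π(160) = 462/37 ≈ 12.4865;  PNT prediction ≈ 12.8584.

π(160) = 37 and π(3282) = 462, so π(3282)/π(160) ≈ 12.4865. The PNT-predicted ratio is (3282/ln(3282)) / (160/ln(160)) ≈ 12.8584. The two agree to within a few percent, as expected.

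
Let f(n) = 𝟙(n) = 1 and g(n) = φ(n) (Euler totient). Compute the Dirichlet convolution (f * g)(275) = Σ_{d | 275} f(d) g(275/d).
(𝟙 * φ)(275) = 275

Divisors of 275: [1, 5, 11, 25, 55, 275]. For each d | 275:
  d = 1: 𝟙(1) · φ(275/1) = 1 · 200 = 200
  d = 5: 𝟙(5) · φ(275/5) = 1 · 40 = 40
  d = 11: 𝟙(11) · φ(275/11) = 1 · 20 = 20
  d = 25: 𝟙(25) · φ(275/25) = 1 · 10 = 10
  d = 55: 𝟙(55) · φ(275/55) = 1 · 4 = 4
  d = 275: 𝟙(275) · φ(275/275) = 1 · 1 = 1
Summing: (𝟙 * φ)(275) = 200 + 40 + 20 + 10 + 4 + 1 = 275.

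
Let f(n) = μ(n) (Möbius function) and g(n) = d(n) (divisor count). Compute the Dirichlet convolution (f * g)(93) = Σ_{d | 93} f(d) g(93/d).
(μ * d)(93) = 1

Divisors of 93: [1, 3, 31, 93]. For each d | 93:
  d = 1: μ(1) · d(93/1) = 1 · 4 = 4
  d = 3: μ(3) · d(93/3) = -1 · 2 = -2
  d = 31: μ(31) · d(93/31) = -1 · 2 = -2
  d = 93: μ(93) · d(93/93) = 1 · 1 = 1
Summing: (μ * d)(93) = 4 + -2 + -2 + 1 = 1.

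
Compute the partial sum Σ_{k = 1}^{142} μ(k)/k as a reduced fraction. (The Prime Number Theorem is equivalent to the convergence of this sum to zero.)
Σ μ(k)/k = -1280195109320241807184891051690223115540059217279828/1669107775099865011251538855274990009561055775533405515

Values of μ(k) for 1 ≤ k ≤ 142: μ(1) = 1, μ(2) = -1, μ(3) = -1, μ(5) = -1, μ(6) = 1, μ(7) = -1, μ(10) = 1, μ(11) = -1, μ(13) = -1, μ(14) = 1, μ(15) = 1, μ(17) = -1, μ(19) = -1, μ(21) = 1, μ(22) = 1, μ(23) = -1, μ(26) = 1, μ(29) = -1, μ(30) = -1, μ(31) = -1, μ(33) = 1, μ(34) = 1, μ(35) = 1, μ(37) = -1, μ(38) = 1, μ(39) = 1, μ(41) = -1, μ(42) = -1, μ(43) = -1, μ(46) = 1, μ(47) = -1, μ(51) = 1, μ(53) = -1, μ(55) = 1, μ(57) = 1, μ(58) = 1, μ(59) = -1, μ(61) = -1, μ(62) = 1, μ(65) = 1, μ(66) = -1, μ(67) = -1, μ(69) = 1, μ(70) = -1, μ(71) = -1, μ(73) = -1, μ(74) = 1, μ(77) = 1, μ(78) = -1, μ(79) = -1, μ(82) = 1, μ(83) = -1, μ(85) = 1, μ(86) = 1, μ(87) = 1, μ(89) = -1, μ(91) = 1, μ(93) = 1, μ(94) = 1, μ(95) = 1, μ(97) = -1, μ(101) = -1, μ(102) = -1, μ(103) = -1, μ(105) = -1, μ(106) = 1, μ(107) = -1, μ(109) = -1, μ(110) = -1, μ(111) = 1, μ(113) = -1, μ(114) = -1, μ(115) = 1, μ(118) = 1, μ(119) = 1, μ(122) = 1, μ(123) = 1, μ(127) = -1, μ(129) = 1, μ(130) = -1, μ(131) = -1, μ(133) = 1, μ(134) = 1, μ(137) = -1, μ(138) = -1, μ(139) = -1, μ(141) = 1, μ(142) = 1, with μ = 0 on non-squarefree integers. Summing μ(k)/k for k where μ(k) ≠ 0 gives -1280195109320241807184891051690223115540059217279828/1669107775099865011251538855274990009561055775533405515 ≈ -0.0008. (PNT ⟺ this sum → 0 as n → ∞.)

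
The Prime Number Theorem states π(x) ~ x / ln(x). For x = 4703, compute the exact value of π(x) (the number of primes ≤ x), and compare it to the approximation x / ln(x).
π(4703) = 635;  x/ln(x) ≈ 556.18;  relative error ≈ 12.41%.

Directly count primes up to 4703: π(4703) = 635. The PNT approximation gives 4703/ln(4703) ≈ 4703/8.45596 ≈ 556.18. Relative error (π(x) − x/ln(x)) / π(x) ≈ 12.41%; the approximation is known to undercount slightly (Li(x) is a better estimate).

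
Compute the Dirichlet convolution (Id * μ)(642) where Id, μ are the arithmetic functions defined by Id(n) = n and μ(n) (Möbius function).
(Id * μ)(642) = 212

Divisors of 642: [1, 2, 3, 6, 107, 214, 321, 642]. For each d | 642:
  d = 1: Id(1) · μ(642/1) = 1 · -1 = -1
  d = 2: Id(2) · μ(642/2) = 2 · 1 = 2
  d = 3: Id(3) · μ(642/3) = 3 · 1 = 3
  d = 6: Id(6) · μ(642/6) = 6 · -1 = -6
  d = 107: Id(107) · μ(642/107) = 107 · 1 = 107
  d = 214: Id(214) · μ(642/214) = 214 · -1 = -214
  d = 321: Id(321) · μ(642/321) = 321 · -1 = -321
  d = 642: Id(642) · μ(642/642) = 642 · 1 = 642
Summing: (Id * μ)(642) = -1 + 2 + 3 + -6 + 107 + -214 + -321 + 642 = 212.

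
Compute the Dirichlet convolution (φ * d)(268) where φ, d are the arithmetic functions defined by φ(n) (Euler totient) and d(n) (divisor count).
(φ * d)(268) = 476

Divisors of 268: [1, 2, 4, 67, 134, 268]. For each d | 268:
  d = 1: φ(1) · d(268/1) = 1 · 6 = 6
  d = 2: φ(2) · d(268/2) = 1 · 4 = 4
  d = 4: φ(4) · d(268/4) = 2 · 2 = 4
  d = 67: φ(67) · d(268/67) = 66 · 3 = 198
  d = 134: φ(134) · d(268/134) = 66 · 2 = 132
  d = 268: φ(268) · d(268/268) = 132 · 1 = 132
Summing: (φ * d)(268) = 6 + 4 + 4 + 198 + 132 + 132 = 476.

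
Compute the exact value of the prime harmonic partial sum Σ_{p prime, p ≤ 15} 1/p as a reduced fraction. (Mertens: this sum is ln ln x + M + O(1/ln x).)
Σ 1/p = 40361/30030

π(15) = 6, so the primes ≤ 15 are [2, 3, 5, 7, 11, 13]. Summing 1/p over these primes: 40361/30030 ≈ 1.3440. Mertens estimate ln ln(15) + 0.2615 ≈ 1.2577.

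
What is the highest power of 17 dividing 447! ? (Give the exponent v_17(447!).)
v_17(447!) = 27

Legendre's formula: v_p(n!) = Σ_{k ≥ 1} ⌊n / p^k⌋. For p = 17, n = 447, the terms are:
  ⌊447/17^1⌋ = ⌊447/17⌋ = 26
  ⌊447/17^2⌋ = ⌊447/289⌋ = 1
(the next term ⌊447/17^3⌋ = 0, terminating the sum). Summing: v_17(447!) = 26 + 1 = 27.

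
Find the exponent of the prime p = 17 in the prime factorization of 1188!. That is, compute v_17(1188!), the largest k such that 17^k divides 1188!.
v_17(1188!) = 73

Legendre's formula: v_p(n!) = Σ_{k ≥ 1} ⌊n / p^k⌋. For p = 17, n = 1188, the terms are:
  ⌊1188/17^1⌋ = ⌊1188/17⌋ = 69
  ⌊1188/17^2⌋ = ⌊1188/289⌋ = 4
(the next term ⌊1188/17^3⌋ = 0, terminating the sum). Summing: v_17(1188!) = 69 + 4 = 73.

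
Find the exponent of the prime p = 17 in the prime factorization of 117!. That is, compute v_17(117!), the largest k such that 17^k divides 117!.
v_17(117!) = 6

Legendre's formula: v_p(n!) = Σ_{k ≥ 1} ⌊n / p^k⌋. For p = 17, n = 117, the terms are:
  ⌊117/17^1⌋ = ⌊117/17⌋ = 6
(the next term ⌊117/17^2⌋ = 0, terminating the sum). Summing: v_17(117!) = 6 = 6.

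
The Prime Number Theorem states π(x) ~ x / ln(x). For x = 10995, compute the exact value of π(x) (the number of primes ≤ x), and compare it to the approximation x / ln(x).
π(10995) = 1335;  x/ln(x) ≈ 1181.60;  relative error ≈ 11.49%.

Directly count primes up to 10995: π(10995) = 1335. The PNT approximation gives 10995/ln(10995) ≈ 10995/9.30520 ≈ 1181.60. Relative error (π(x) − x/ln(x)) / π(x) ≈ 11.49%; the approximation is known to undercount slightly (Li(x) is a better estimate).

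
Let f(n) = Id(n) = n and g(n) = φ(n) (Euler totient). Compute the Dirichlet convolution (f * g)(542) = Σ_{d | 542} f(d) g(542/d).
(Id * φ)(542) = 1623

Divisors of 542: [1, 2, 271, 542]. For each d | 542:
  d = 1: Id(1) · φ(542/1) = 1 · 270 = 270
  d = 2: Id(2) · φ(542/2) = 2 · 270 = 540
  d = 271: Id(271) · φ(542/271) = 271 · 1 = 271
  d = 542: Id(542) · φ(542/542) = 542 · 1 = 542
Summing: (Id * φ)(542) = 270 + 540 + 271 + 542 = 1623.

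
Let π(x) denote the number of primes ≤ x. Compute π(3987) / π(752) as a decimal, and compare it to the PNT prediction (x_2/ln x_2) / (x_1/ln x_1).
π(3987)/π(752) = 549/133 ≈ 4.1278;  PNT prediction ≈ 4.2352.

π(752) = 133 and π(3987) = 549, so π(3987)/π(752) ≈ 4.1278. The PNT-predicted ratio is (3987/ln(3987)) / (752/ln(752)) ≈ 4.2352. The two agree to within a few percent, as expected.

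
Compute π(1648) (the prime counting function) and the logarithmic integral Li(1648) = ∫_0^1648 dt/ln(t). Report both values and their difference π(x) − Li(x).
π(1648) = 259;  Li(1648) ≈ 267.92;  π(x) − Li(x) ≈ -8.92.

Direct count of primes ≤ 1648 gives π(1648) = 259. Numerical evaluation of the logarithmic integral gives Li(1648) ≈ 267.92. The difference π(x) − Li(x) ≈ -8.92 is typically negative for small/moderate x (Li(x) overestimates), though Littlewood's theorem shows this sign changes infinitely often.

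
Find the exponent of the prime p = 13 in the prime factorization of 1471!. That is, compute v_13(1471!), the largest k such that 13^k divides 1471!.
v_13(1471!) = 121

Legendre's formula: v_p(n!) = Σ_{k ≥ 1} ⌊n / p^k⌋. For p = 13, n = 1471, the terms are:
  ⌊1471/13^1⌋ = ⌊1471/13⌋ = 113
  ⌊1471/13^2⌋ = ⌊1471/169⌋ = 8
(the next term ⌊1471/13^3⌋ = 0, terminating the sum). Summing: v_13(1471!) = 113 + 8 = 121.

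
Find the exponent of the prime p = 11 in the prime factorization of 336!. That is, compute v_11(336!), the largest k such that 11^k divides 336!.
v_11(336!) = 32

Legendre's formula: v_p(n!) = Σ_{k ≥ 1} ⌊n / p^k⌋. For p = 11, n = 336, the terms are:
  ⌊336/11^1⌋ = ⌊336/11⌋ = 30
  ⌊336/11^2⌋ = ⌊336/121⌋ = 2
(the next term ⌊336/11^3⌋ = 0, terminating the sum). Summing: v_11(336!) = 30 + 2 = 32.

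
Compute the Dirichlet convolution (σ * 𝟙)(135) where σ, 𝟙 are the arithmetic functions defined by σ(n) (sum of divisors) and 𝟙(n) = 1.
(σ * 𝟙)(135) = 406

Divisors of 135: [1, 3, 5, 9, 15, 27, 45, 135]. For each d | 135:
  d = 1: σ(1) · 𝟙(135/1) = 1 · 1 = 1
  d = 3: σ(3) · 𝟙(135/3) = 4 · 1 = 4
  d = 5: σ(5) · 𝟙(135/5) = 6 · 1 = 6
  d = 9: σ(9) · 𝟙(135/9) = 13 · 1 = 13
  d = 15: σ(15) · 𝟙(135/15) = 24 · 1 = 24
  d = 27: σ(27) · 𝟙(135/27) = 40 · 1 = 40
  d = 45: σ(45) · 𝟙(135/45) = 78 · 1 = 78
  d = 135: σ(135) · 𝟙(135/135) = 240 · 1 = 240
Summing: (σ * 𝟙)(135) = 1 + 4 + 6 + 13 + 24 + 40 + 78 + 240 = 406.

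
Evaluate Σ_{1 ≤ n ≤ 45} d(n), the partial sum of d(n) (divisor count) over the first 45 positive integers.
Σ_{n ≤ 45} d(n) = 182

Compute d(n) for each 1 ≤ n ≤ 45: d(1) = 1, d(2) = 2, d(3) = 2, d(4) = 3, d(5) = 2, d(6) = 4, d(7) = 2, d(8) = 4, d(9) = 3, d(10) = 4, d(11) = 2, d(12) = 6, d(13) = 2, d(14) = 4, d(15) = 4, d(16) = 5, d(17) = 2, d(18) = 6, d(19) = 2, d(20) = 6, d(21) = 4, d(22) = 4, d(23) = 2, d(24) = 8, d(25) = 3, d(26) = 4, d(27) = 4, d(28) = 6, d(29) = 2, d(30) = 8, d(31) = 2, d(32) = 6, d(33) = 4, d(34) = 4, d(35) = 4, d(36) = 9, d(37) = 2, d(38) = 4, d(39) = 4, d(40) = 8, d(41) = 2, d(42) = 8, d(43) = 2, d(44) = 6, d(45) = 6. Summing all 45 values: 182. (Dirichlet's divisor formula: Σ_{n ≤ x} d(n) = x ln(x) + (2γ − 1) x + O(√x). For x = 45, the asymptotic estimate is ≈ 178.25.)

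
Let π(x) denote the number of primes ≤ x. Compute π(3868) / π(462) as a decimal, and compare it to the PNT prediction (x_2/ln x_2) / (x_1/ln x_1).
π(3868)/π(462) = 536/89 ≈ 6.0225;  PNT prediction ≈ 6.2186.

π(462) = 89 and π(3868) = 536, so π(3868)/π(462) ≈ 6.0225. The PNT-predicted ratio is (3868/ln(3868)) / (462/ln(462)) ≈ 6.2186. The two agree to within a few percent, as expected.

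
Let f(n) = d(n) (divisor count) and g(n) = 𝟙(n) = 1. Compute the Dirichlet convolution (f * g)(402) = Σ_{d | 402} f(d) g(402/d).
(d * 𝟙)(402) = 27

Divisors of 402: [1, 2, 3, 6, 67, 134, 201, 402]. For each d | 402:
  d = 1: d(1) · 𝟙(402/1) = 1 · 1 = 1
  d = 2: d(2) · 𝟙(402/2) = 2 · 1 = 2
  d = 3: d(3) · 𝟙(402/3) = 2 · 1 = 2
  d = 6: d(6) · 𝟙(402/6) = 4 · 1 = 4
  d = 67: d(67) · 𝟙(402/67) = 2 · 1 = 2
  d = 134: d(134) · 𝟙(402/134) = 4 · 1 = 4
  d = 201: d(201) · 𝟙(402/201) = 4 · 1 = 4
  d = 402: d(402) · 𝟙(402/402) = 8 · 1 = 8
Summing: (d * 𝟙)(402) = 1 + 2 + 2 + 4 + 2 + 4 + 4 + 8 = 27.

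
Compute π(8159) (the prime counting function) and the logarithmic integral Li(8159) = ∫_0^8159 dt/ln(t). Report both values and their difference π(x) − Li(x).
π(8159) = 1023;  Li(8159) ≈ 1044.09;  π(x) − Li(x) ≈ -21.09.

Direct count of primes ≤ 8159 gives π(8159) = 1023. Numerical evaluation of the logarithmic integral gives Li(8159) ≈ 1044.09. The difference π(x) − Li(x) ≈ -21.09 is typically negative for small/moderate x (Li(x) overestimates), though Littlewood's theorem shows this sign changes infinitely often.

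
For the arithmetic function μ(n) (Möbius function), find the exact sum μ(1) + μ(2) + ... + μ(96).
Σ_{n ≤ 96} μ(n) = 2

Compute μ(n) for each 1 ≤ n ≤ 96: μ(1) = 1, μ(2) = -1, μ(3) = -1, μ(4) = 0, μ(5) = -1, μ(6) = 1, μ(7) = -1, μ(8) = 0, μ(9) = 0, μ(10) = 1, μ(11) = -1, μ(12) = 0, μ(13) = -1, μ(14) = 1, μ(15) = 1, μ(16) = 0, μ(17) = -1, μ(18) = 0, μ(19) = -1, μ(20) = 0, μ(21) = 1, μ(22) = 1, μ(23) = -1, μ(24) = 0, μ(25) = 0, μ(26) = 1, μ(27) = 0, μ(28) = 0, μ(29) = -1, μ(30) = -1, μ(31) = -1, μ(32) = 0, μ(33) = 1, μ(34) = 1, μ(35) = 1, μ(36) = 0, μ(37) = -1, μ(38) = 1, μ(39) = 1, μ(40) = 0, μ(41) = -1, μ(42) = -1, μ(43) = -1, μ(44) = 0, μ(45) = 0, μ(46) = 1, μ(47) = -1, μ(48) = 0, μ(49) = 0, μ(50) = 0, μ(51) = 1, μ(52) = 0, μ(53) = -1, μ(54) = 0, μ(55) = 1, μ(56) = 0, μ(57) = 1, μ(58) = 1, μ(59) = -1, μ(60) = 0, μ(61) = -1, μ(62) = 1, μ(63) = 0, μ(64) = 0, μ(65) = 1, μ(66) = -1, μ(67) = -1, μ(68) = 0, μ(69) = 1, μ(70) = -1, μ(71) = -1, μ(72) = 0, μ(73) = -1, μ(74) = 1, μ(75) = 0, μ(76) = 0, μ(77) = 1, μ(78) = -1, μ(79) = -1, μ(80) = 0, μ(81) = 0, μ(82) = 1, μ(83) = -1, μ(84) = 0, μ(85) = 1, μ(86) = 1, μ(87) = 1, μ(88) = 0, μ(89) = -1, μ(90) = 0, μ(91) = 1, μ(92) = 0, μ(93) = 1, μ(94) = 1, μ(95) = 1, μ(96) = 0. Summing all 96 values: 2. (Mertens function M(x) = Σ_{n ≤ x} μ(n); on average M(x) should be small (PNT ⟺ M(x) = o(x)).)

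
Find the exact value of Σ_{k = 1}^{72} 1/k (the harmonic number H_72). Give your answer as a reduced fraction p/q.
H_72 = 9112469359293533278712889630349/1874681189225708508850515710400

Direct summation: H_72 = 1 + 1/2 + ... + 1/72. The least common denominator is lcm(1, ..., 72) = 5624043567677125526551547131200; over this denominator the numerator is 5624043567677125526551547131200 + 2812021783838562763275773565600 + 1874681189225708508850515710400 + 1406010891919281381637886782800 + 1124808713535425105310309426240 + 937340594612854254425257855200 + 803434795382446503793078161600 + 703005445959640690818943391400 + 624893729741902836283505236800 + 562404356767712552655154713120 + 511276687970647775141049739200 + 468670297306427127212628927600 + 432618735975163502042426702400 + 401717397691223251896539080800 + 374936237845141701770103142080 + 351502722979820345409471695700 + 330826092216301501561855713600 + 312446864870951418141752618400 + 296002293035638185607976164800 + 281202178383856276327577356560 + 267811598460815501264359387200 + 255638343985323887570524869600 + 244523633377266327241371614400 + 234335148653213563606314463800 + 224961742707085021062061885248 + 216309367987581751021213351200 + 208297909913967612094501745600 + 200858698845611625948269540400 + 193932536816452604363846452800 + 187468118922570850885051571040 + 181420760247649210533920875200 + 175751361489910172704735847850 + 170425562656882591713683246400 + 165413046108150750780927856800 + 160686959076489300758615632320 + 156223432435475709070876309200 + 152001177504787176393285057600 + 148001146517819092803988082400 + 144206245325054500680808900800 + 140601089191928138163788678280 + 137171794333588427476867003200 + 133905799230407750632179693600 + 130791710876212221547710398400 + 127819171992661943785262434800 + 124978745948380567256701047360 + 122261816688633163620685807200 + 119660501439938840990458449600 + 117167574326606781803157231900 + 114776399340349500541868308800 + 112480871353542510531030942624 + 110275364072100500520618571200 + 108154683993790875510606675600 + 106114029578813689180217870400 + 104148954956983806047250872800 + 102255337594129555028209947840 + 100429349422805812974134770200 + 98667431011879395202658721600 + 96966268408226302181923226400 + 95322772333510602144941476800 + 93734059461285425442525785520 + 92197435535690582402484379200 + 90710380123824605266960437600 + 89270532820271833754786462400 + 87875680744955086352367923925 + 86523747195032700408485340480 + 85212781328441295856841623200 + 83940948771300380993306673600 + 82706523054075375390463928400 + 81507877792422109080457204800 + 80343479538244650379307816160 + 79211881234889091923261227200 + 78111716217737854535438154600 = 27337408077880599836138668891047, so H_72 = 27337408077880599836138668891047/5624043567677125526551547131200; reducing by gcd(27337408077880599836138668891047, 5624043567677125526551547131200) = 3 gives 9112469359293533278712889630349/1874681189225708508850515710400 ≈ 4.86081. (The PNT-adjacent estimate ln(72) + γ ≈ 4.85388 matches within O(1/n).)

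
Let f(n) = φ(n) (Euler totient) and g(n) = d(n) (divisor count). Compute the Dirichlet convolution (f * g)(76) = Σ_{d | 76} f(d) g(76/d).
(φ * d)(76) = 140

Divisors of 76: [1, 2, 4, 19, 38, 76]. For each d | 76:
  d = 1: φ(1) · d(76/1) = 1 · 6 = 6
  d = 2: φ(2) · d(76/2) = 1 · 4 = 4
  d = 4: φ(4) · d(76/4) = 2 · 2 = 4
  d = 19: φ(19) · d(76/19) = 18 · 3 = 54
  d = 38: φ(38) · d(76/38) = 18 · 2 = 36
  d = 76: φ(76) · d(76/76) = 36 · 1 = 36
Summing: (φ * d)(76) = 6 + 4 + 4 + 54 + 36 + 36 = 140.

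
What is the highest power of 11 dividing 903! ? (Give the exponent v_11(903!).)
v_11(903!) = 89

Legendre's formula: v_p(n!) = Σ_{k ≥ 1} ⌊n / p^k⌋. For p = 11, n = 903, the terms are:
  ⌊903/11^1⌋ = ⌊903/11⌋ = 82
  ⌊903/11^2⌋ = ⌊903/121⌋ = 7
(the next term ⌊903/11^3⌋ = 0, terminating the sum). Summing: v_11(903!) = 82 + 7 = 89.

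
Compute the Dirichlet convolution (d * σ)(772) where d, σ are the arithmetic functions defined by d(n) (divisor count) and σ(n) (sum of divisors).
(d * σ)(772) = 3136

Divisors of 772: [1, 2, 4, 193, 386, 772]. For each d | 772:
  d = 1: d(1) · σ(772/1) = 1 · 1358 = 1358
  d = 2: d(2) · σ(772/2) = 2 · 582 = 1164
  d = 4: d(4) · σ(772/4) = 3 · 194 = 582
  d = 193: d(193) · σ(772/193) = 2 · 7 = 14
  d = 386: d(386) · σ(772/386) = 4 · 3 = 12
  d = 772: d(772) · σ(772/772) = 6 · 1 = 6
Summing: (d * σ)(772) = 1358 + 1164 + 582 + 14 + 12 + 6 = 3136.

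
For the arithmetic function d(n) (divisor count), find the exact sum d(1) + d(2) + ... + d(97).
Σ_{n ≤ 97} d(n) = 461

Compute d(n) for each 1 ≤ n ≤ 97: d(1) = 1, d(2) = 2, d(3) = 2, d(4) = 3, d(5) = 2, d(6) = 4, d(7) = 2, d(8) = 4, d(9) = 3, d(10) = 4, d(11) = 2, d(12) = 6, d(13) = 2, d(14) = 4, d(15) = 4, d(16) = 5, d(17) = 2, d(18) = 6, d(19) = 2, d(20) = 6, d(21) = 4, d(22) = 4, d(23) = 2, d(24) = 8, d(25) = 3, d(26) = 4, d(27) = 4, d(28) = 6, d(29) = 2, d(30) = 8, d(31) = 2, d(32) = 6, d(33) = 4, d(34) = 4, d(35) = 4, d(36) = 9, d(37) = 2, d(38) = 4, d(39) = 4, d(40) = 8, d(41) = 2, d(42) = 8, d(43) = 2, d(44) = 6, d(45) = 6, d(46) = 4, d(47) = 2, d(48) = 10, d(49) = 3, d(50) = 6, d(51) = 4, d(52) = 6, d(53) = 2, d(54) = 8, d(55) = 4, d(56) = 8, d(57) = 4, d(58) = 4, d(59) = 2, d(60) = 12, d(61) = 2, d(62) = 4, d(63) = 6, d(64) = 7, d(65) = 4, d(66) = 8, d(67) = 2, d(68) = 6, d(69) = 4, d(70) = 8, d(71) = 2, d(72) = 12, d(73) = 2, d(74) = 4, d(75) = 6, d(76) = 6, d(77) = 4, d(78) = 8, d(79) = 2, d(80) = 10, d(81) = 5, d(82) = 4, d(83) = 2, d(84) = 12, d(85) = 4, d(86) = 4, d(87) = 4, d(88) = 8, d(89) = 2, d(90) = 12, d(91) = 4, d(92) = 6, d(93) = 4, d(94) = 4, d(95) = 4, d(96) = 12, d(97) = 2. Summing all 97 values: 461. (Dirichlet's divisor formula: Σ_{n ≤ x} d(n) = x ln(x) + (2γ − 1) x + O(√x). For x = 97, the asymptotic estimate is ≈ 458.73.)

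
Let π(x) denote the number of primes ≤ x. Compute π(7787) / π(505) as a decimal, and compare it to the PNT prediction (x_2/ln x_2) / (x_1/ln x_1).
π(7787)/π(505) = 985/96 ≈ 10.2604;  PNT prediction ≈ 10.7120.

π(505) = 96 and π(7787) = 985, so π(7787)/π(505) ≈ 10.2604. The PNT-predicted ratio is (7787/ln(7787)) / (505/ln(505)) ≈ 10.7120. The two agree to within a few percent, as expected.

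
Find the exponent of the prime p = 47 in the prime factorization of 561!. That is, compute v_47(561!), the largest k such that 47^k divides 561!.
v_47(561!) = 11

Legendre's formula: v_p(n!) = Σ_{k ≥ 1} ⌊n / p^k⌋. For p = 47, n = 561, the terms are:
  ⌊561/47^1⌋ = ⌊561/47⌋ = 11
(the next term ⌊561/47^2⌋ = 0, terminating the sum). Summing: v_47(561!) = 11 = 11.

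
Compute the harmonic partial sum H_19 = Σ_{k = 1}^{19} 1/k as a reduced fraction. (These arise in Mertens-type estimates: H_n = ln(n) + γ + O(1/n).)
H_19 = 275295799/77597520

Direct summation: H_19 = 1 + 1/2 + ... + 1/19. The least common denominator is lcm(1, ..., 19) = 232792560; over this denominator the numerator is 232792560 + 116396280 + 77597520 + 58198140 + 46558512 + 38798760 + 33256080 + 29099070 + 25865840 + 23279256 + 21162960 + 19399380 + 17907120 + 16628040 + 15519504 + 14549535 + 13693680 + 12932920 + 12252240 = 825887397, so H_19 = 825887397/232792560; reducing by gcd(825887397, 232792560) = 3 gives 275295799/77597520 ≈ 3.54774. (The PNT-adjacent estimate ln(19) + γ ≈ 3.52165 matches within O(1/n).)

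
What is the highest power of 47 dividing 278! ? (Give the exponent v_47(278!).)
v_47(278!) = 5

Legendre's formula: v_p(n!) = Σ_{k ≥ 1} ⌊n / p^k⌋. For p = 47, n = 278, the terms are:
  ⌊278/47^1⌋ = ⌊278/47⌋ = 5
(the next term ⌊278/47^2⌋ = 0, terminating the sum). Summing: v_47(278!) = 5 = 5.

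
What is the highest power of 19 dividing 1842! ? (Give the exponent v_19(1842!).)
v_19(1842!) = 101

Legendre's formula: v_p(n!) = Σ_{k ≥ 1} ⌊n / p^k⌋. For p = 19, n = 1842, the terms are:
  ⌊1842/19^1⌋ = ⌊1842/19⌋ = 96
  ⌊1842/19^2⌋ = ⌊1842/361⌋ = 5
(the next term ⌊1842/19^3⌋ = 0, terminating the sum). Summing: v_19(1842!) = 96 + 5 = 101.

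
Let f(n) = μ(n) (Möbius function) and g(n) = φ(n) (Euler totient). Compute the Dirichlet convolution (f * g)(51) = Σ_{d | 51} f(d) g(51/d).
(μ * φ)(51) = 15

Divisors of 51: [1, 3, 17, 51]. For each d | 51:
  d = 1: μ(1) · φ(51/1) = 1 · 32 = 32
  d = 3: μ(3) · φ(51/3) = -1 · 16 = -16
  d = 17: μ(17) · φ(51/17) = -1 · 2 = -2
  d = 51: μ(51) · φ(51/51) = 1 · 1 = 1
Summing: (μ * φ)(51) = 32 + -16 + -2 + 1 = 15.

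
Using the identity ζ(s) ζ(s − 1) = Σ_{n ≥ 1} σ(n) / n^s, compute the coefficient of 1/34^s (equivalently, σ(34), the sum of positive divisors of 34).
σ(34) = 54

In the product (Σ m^0/m^s)(Σ k / k^s) = Σ (Σ_{d | n} d) / n^s, the coefficient of 1/n^s is σ(n) = Σ_{d | n} d. For n = 34, divisors are [1, 2, 17, 34]; summing: σ(34) = 54.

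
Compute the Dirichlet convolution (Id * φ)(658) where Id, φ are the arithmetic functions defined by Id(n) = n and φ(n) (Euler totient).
(Id * φ)(658) = 3627

Divisors of 658: [1, 2, 7, 14, 47, 94, 329, 658]. For each d | 658:
  d = 1: Id(1) · φ(658/1) = 1 · 276 = 276
  d = 2: Id(2) · φ(658/2) = 2 · 276 = 552
  d = 7: Id(7) · φ(658/7) = 7 · 46 = 322
  d = 14: Id(14) · φ(658/14) = 14 · 46 = 644
  d = 47: Id(47) · φ(658/47) = 47 · 6 = 282
  d = 94: Id(94) · φ(658/94) = 94 · 6 = 564
  d = 329: Id(329) · φ(658/329) = 329 · 1 = 329
  d = 658: Id(658) · φ(658/658) = 658 · 1 = 658
Summing: (Id * φ)(658) = 276 + 552 + 322 + 644 + 282 + 564 + 329 + 658 = 3627.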